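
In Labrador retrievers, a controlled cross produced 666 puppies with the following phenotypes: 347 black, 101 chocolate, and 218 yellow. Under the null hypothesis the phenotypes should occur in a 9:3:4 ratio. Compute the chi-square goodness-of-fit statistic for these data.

22.531

Total ratio parts = 16. Expected numbers out of 666:
  black: 666 × 9/16 = 374.625
  chocolate: 666 × 3/16 = 124.875
  yellow: 666 × 4/16 = 166.5
χ² = Σ (O − E)² / E
  black: (347 − 374.625)² / 374.625 = 2.0371
  chocolate: (101 − 124.875)² / 124.875 = 4.5647
  yellow: (218 − 166.5)² / 166.5 = 15.9294
χ² = 2.0371 + 4.5647 + 15.9294 = 22.5312 ≈ 22.531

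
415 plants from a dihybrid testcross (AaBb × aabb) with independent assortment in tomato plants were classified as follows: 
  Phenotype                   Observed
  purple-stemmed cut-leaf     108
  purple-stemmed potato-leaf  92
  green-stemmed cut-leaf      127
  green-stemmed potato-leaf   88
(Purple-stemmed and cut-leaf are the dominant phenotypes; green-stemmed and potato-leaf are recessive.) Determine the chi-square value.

9.106

A dihybrid testcross with independent assortment gives a 1:1:1:1 ratio.
Total ratio parts = 4. Expected numbers out of 415:
  purple-stemmed cut-leaf: 415 × 1/4 = 103.75
  purple-stemmed potato-leaf: 415 × 1/4 = 103.75
  green-stemmed cut-leaf: 415 × 1/4 = 103.75
  green-stemmed potato-leaf: 415 × 1/4 = 103.75
χ² = Σ (O − E)² / E
  purple-stemmed cut-leaf: (108 − 103.75)² / 103.75 = 0.1741
  purple-stemmed potato-leaf: (92 − 103.75)² / 103.75 = 1.3307
  green-stemmed cut-leaf: (127 − 103.75)² / 103.75 = 5.2102
  green-stemmed potato-leaf: (88 − 103.75)² / 103.75 = 2.3910
χ² = 0.1741 + 1.3307 + 5.2102 + 2.3910 = 9.106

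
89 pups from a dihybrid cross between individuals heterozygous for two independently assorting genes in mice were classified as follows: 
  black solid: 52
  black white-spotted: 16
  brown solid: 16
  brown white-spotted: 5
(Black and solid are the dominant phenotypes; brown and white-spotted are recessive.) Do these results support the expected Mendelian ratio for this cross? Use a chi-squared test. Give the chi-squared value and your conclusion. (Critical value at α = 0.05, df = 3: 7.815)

0.189; consistent

A dihybrid F₂ with independent assortment and complete dominance at both loci gives a 9:3:3:1 phenotypic ratio.
The 9:3:3:1 ratio has 16 parts, so with N = 89 the expected counts are:
  black solid: 89 × 9/16 = 50.0625
  black white-spotted: 89 × 3/16 = 16.6875
  brown solid: 89 × 3/16 = 16.6875
  brown white-spotted: 89 × 1/16 = 5.5625
χ² = Σ (O − E)² / E
  black solid: (52 − 50.0625)² / 50.0625 = 0.0750
  black white-spotted: (16 − 16.6875)² / 16.6875 = 0.0283
  brown solid: (16 − 16.6875)² / 16.6875 = 0.0283
  brown white-spotted: (5 − 5.5625)² / 5.5625 = 0.0569
χ² = 0.0750 + 0.0283 + 0.0283 + 0.0569 = 0.1885 ≈ 0.189
Degrees of freedom = 4 − 1 = 3; critical value at α = 0.05 is 7.815.
Since 0.189 < 7.815, we fail to reject the null hypothesis — the data are consistent with the 9:3:3:1 ratio.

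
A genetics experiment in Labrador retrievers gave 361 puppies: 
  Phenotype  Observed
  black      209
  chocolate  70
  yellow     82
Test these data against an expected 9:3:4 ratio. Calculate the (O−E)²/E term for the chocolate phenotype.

0.079

Expected counts for N = 361 under a 9:3:4 ratio (total parts = 16):
  black: 361 × 9/16 = 203.0625
  chocolate: 361 × 3/16 = 67.6875
  yellow: 361 × 4/16 = 90.25
Contribution of chocolate: (70 − 67.6875)² / 67.6875 = 0.0790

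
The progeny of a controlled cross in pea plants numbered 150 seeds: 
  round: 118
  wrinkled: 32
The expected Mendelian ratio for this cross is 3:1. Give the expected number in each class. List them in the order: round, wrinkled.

112.5, 37.5

The 3:1 ratio has 4 parts, so with N = 150 the expected counts are:
  round: 150 × 3/4 = 112.5
  wrinkled: 150 × 1/4 = 37.5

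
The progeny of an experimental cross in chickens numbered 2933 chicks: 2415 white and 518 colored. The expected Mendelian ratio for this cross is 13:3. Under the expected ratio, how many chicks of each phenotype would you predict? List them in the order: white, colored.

2383.0625, 549.9375

Expected counts for N = 2933 under a 13:3 ratio (total parts = 16):
  white: 2933 × 13/16 = 2383.0625
  colored: 2933 × 3/16 = 549.9375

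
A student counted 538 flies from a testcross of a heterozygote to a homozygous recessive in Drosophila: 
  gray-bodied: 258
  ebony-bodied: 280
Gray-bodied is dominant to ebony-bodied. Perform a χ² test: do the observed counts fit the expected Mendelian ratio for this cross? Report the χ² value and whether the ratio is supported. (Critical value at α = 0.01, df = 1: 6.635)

A testcross of a heterozygote (Aa × aa) gives a 1:1 phenotypic ratio.
Expected counts for N = 538 under a 1:1 ratio (total parts = 2):
  gray-bodied: 538 × 1/2 = 269
  ebony-bodied: 538 × 1/2 = 269
χ² = Σ (O − E)² / E
  gray-bodied: (258 − 269)² / 269 = 0.4498
  ebony-bodied: (280 − 269)² / 269 = 0.4498
χ² = 0.4498 + 0.4498 = 0.8996 ≈ 0.900
Degrees of freedom = 2 − 1 = 1; critical value at α = 0.01 is 6.635.
Since 0.900 < 6.635, we fail to reject the null hypothesis — the data are consistent with the 1:1 ratio.

0.900; consistent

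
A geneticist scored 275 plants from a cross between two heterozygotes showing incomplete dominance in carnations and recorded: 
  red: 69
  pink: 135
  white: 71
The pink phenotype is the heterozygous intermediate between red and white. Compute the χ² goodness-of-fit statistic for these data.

With incomplete dominance, a heterozygote × heterozygote cross gives a 1:2:1 phenotypic ratio.
Under the 1:2:1 hypothesis (Σ ratio = 4, N = 275):
  red: 275 × 1/4 = 68.75
  pink: 275 × 2/4 = 137.5
  white: 275 × 1/4 = 68.75
χ² = Σ (O − E)² / E
  red: (69 − 68.75)² / 68.75 = 0.0009
  pink: (135 − 137.5)² / 137.5 = 0.0455
  white: (71 − 68.75)² / 68.75 = 0.0736
χ² = 0.0009 + 0.0455 + 0.0736 = 0.120

0.120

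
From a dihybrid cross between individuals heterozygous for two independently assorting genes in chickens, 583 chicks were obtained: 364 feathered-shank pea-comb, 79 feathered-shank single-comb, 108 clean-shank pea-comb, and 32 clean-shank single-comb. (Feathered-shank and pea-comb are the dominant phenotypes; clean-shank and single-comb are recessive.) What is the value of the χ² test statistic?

12.928

A dihybrid F₂ with independent assortment and complete dominance at both loci gives a 9:3:3:1 phenotypic ratio.
Under the 9:3:3:1 hypothesis (Σ ratio = 16, N = 583):
  feathered-shank pea-comb: 583 × 9/16 = 327.9375
  feathered-shank single-comb: 583 × 3/16 = 109.3125
  clean-shank pea-comb: 583 × 3/16 = 109.3125
  clean-shank single-comb: 583 × 1/16 = 36.4375
χ² = Σ (O − E)² / E
  feathered-shank pea-comb: (364 − 327.9375)² / 327.9375 = 3.9657
  feathered-shank single-comb: (79 − 109.3125)² / 109.3125 = 8.4057
  clean-shank pea-comb: (108 − 109.3125)² / 109.3125 = 0.0158
  clean-shank single-comb: (32 − 36.4375)² / 36.4375 = 0.5404
χ² = 3.9657 + 8.4057 + 0.0158 + 0.5404 = 12.9276 ≈ 12.928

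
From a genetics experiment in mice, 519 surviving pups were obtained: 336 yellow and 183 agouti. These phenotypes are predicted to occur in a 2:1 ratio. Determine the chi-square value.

Total ratio parts = 3. Expected numbers out of 519:
  yellow: 519 × 2/3 = 346
  agouti: 519 × 1/3 = 173
χ² = Σ (O − E)² / E
  yellow: (336 − 346)² / 346 = 0.2890
  agouti: (183 − 173)² / 173 = 0.5780
χ² = 0.2890 + 0.5780 = 0.867

0.867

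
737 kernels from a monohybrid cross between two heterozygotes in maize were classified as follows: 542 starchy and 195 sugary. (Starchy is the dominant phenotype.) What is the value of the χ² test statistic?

0.836

For a monohybrid cross between heterozygotes with complete dominance, the expected phenotypic ratio is 3:1.
Under the 3:1 hypothesis (Σ ratio = 4, N = 737):
  starchy: 737 × 3/4 = 552.75
  sugary: 737 × 1/4 = 184.25
χ² = Σ (O − E)² / E
  starchy: (542 − 552.75)² / 552.75 = 0.2091
  sugary: (195 − 184.25)² / 184.25 = 0.6272
χ² = 0.2091 + 0.6272 = 0.8363 ≈ 0.836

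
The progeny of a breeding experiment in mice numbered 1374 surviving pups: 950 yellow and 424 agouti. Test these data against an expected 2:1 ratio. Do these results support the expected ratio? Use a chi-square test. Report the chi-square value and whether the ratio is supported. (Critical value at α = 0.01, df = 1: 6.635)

Total ratio parts = 3. Expected numbers out of 1374:
  yellow: 1374 × 2/3 = 916
  agouti: 1374 × 1/3 = 458
χ² = Σ (O − E)² / E
  yellow: (950 − 916)² / 916 = 1.2620
  agouti: (424 − 458)² / 458 = 2.5240
χ² = 1.2620 + 2.5240 = 3.786
Degrees of freedom = 2 − 1 = 1; critical value at α = 0.01 is 6.635.
Since 3.786 < 6.635, we fail to reject the null hypothesis — the data are consistent with the 2:1 ratio.

3.786; consistent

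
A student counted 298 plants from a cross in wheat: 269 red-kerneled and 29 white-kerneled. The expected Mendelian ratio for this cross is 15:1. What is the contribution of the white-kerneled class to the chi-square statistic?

5.779

Total ratio parts = 16. Expected numbers out of 298:
  red-kerneled: 298 × 15/16 = 279.375
  white-kerneled: 298 × 1/16 = 18.625
Contribution of white-kerneled: (29 − 18.625)² / 18.625 = 5.7794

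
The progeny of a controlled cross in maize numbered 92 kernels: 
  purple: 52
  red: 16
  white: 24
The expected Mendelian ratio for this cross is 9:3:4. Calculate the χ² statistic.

Under the 9:3:4 hypothesis (Σ ratio = 16, N = 92):
  purple: 92 × 9/16 = 51.75
  red: 92 × 3/16 = 17.25
  white: 92 × 4/16 = 23
χ² = Σ (O − E)² / E
  purple: (52 − 51.75)² / 51.75 = 0.0012
  red: (16 − 17.25)² / 17.25 = 0.0906
  white: (24 − 23)² / 23 = 0.0435
χ² = 0.0012 + 0.0906 + 0.0435 = 0.1353 ≈ 0.135

0.135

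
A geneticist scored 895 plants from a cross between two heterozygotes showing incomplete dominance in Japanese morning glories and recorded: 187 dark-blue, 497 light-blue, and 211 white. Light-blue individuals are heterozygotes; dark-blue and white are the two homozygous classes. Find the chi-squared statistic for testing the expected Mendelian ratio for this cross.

With incomplete dominance, a heterozygote × heterozygote cross gives a 1:2:1 phenotypic ratio.
Expected counts for N = 895 under a 1:2:1 ratio (total parts = 4):
  dark-blue: 895 × 1/4 = 223.75
  light-blue: 895 × 2/4 = 447.5
  white: 895 × 1/4 = 223.75
χ² = Σ (O − E)² / E
  dark-blue: (187 − 223.75)² / 223.75 = 6.0360
  light-blue: (497 − 447.5)² / 447.5 = 5.4754
  white: (211 − 223.75)² / 223.75 = 0.7265
χ² = 6.0360 + 5.4754 + 0.7265 = 12.2379 ≈ 12.238

12.238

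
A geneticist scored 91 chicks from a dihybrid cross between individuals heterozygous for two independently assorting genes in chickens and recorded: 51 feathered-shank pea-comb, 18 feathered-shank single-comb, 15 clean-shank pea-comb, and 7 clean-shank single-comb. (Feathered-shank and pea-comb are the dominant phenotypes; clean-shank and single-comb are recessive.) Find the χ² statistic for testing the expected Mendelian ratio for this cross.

A dihybrid F₂ with independent assortment and complete dominance at both loci gives a 9:3:3:1 phenotypic ratio.
Under the 9:3:3:1 hypothesis (Σ ratio = 16, N = 91):
  feathered-shank pea-comb: 91 × 9/16 = 51.1875
  feathered-shank single-comb: 91 × 3/16 = 17.0625
  clean-shank pea-comb: 91 × 3/16 = 17.0625
  clean-shank single-comb: 91 × 1/16 = 5.6875
χ² = Σ (O − E)² / E
  feathered-shank pea-comb: (51 − 51.1875)² / 51.1875 = 0.0007
  feathered-shank single-comb: (18 − 17.0625)² / 17.0625 = 0.0515
  clean-shank pea-comb: (15 − 17.0625)² / 17.0625 = 0.2493
  clean-shank single-comb: (7 − 5.6875)² / 5.6875 = 0.3029
χ² = 0.0007 + 0.0515 + 0.2493 + 0.3029 = 0.6044 ≈ 0.604

0.604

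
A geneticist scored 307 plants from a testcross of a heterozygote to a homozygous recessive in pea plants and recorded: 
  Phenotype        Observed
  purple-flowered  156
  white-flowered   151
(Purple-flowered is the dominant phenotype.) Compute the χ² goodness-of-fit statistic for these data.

A testcross of a heterozygote (Aa × aa) gives a 1:1 phenotypic ratio.
Total ratio parts = 2. Expected numbers out of 307:
  purple-flowered: 307 × 1/2 = 153.5
  white-flowered: 307 × 1/2 = 153.5
χ² = Σ (O − E)² / E
  purple-flowered: (156 − 153.5)² / 153.5 = 0.0407
  white-flowered: (151 − 153.5)² / 153.5 = 0.0407
χ² = 0.0407 + 0.0407 = 0.0814 ≈ 0.081

0.081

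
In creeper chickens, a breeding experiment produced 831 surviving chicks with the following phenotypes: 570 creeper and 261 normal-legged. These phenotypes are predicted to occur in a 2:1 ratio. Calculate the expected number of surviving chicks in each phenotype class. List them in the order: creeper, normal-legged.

554, 277

Expected counts for N = 831 under a 2:1 ratio (total parts = 3):
  creeper: 831 × 2/3 = 554
  normal-legged: 831 × 1/3 = 277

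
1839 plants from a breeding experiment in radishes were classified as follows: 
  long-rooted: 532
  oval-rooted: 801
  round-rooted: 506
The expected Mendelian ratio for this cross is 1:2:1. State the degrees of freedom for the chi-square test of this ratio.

2

A goodness-of-fit test with 3 phenotype classes has df = 3 − 1 = 2.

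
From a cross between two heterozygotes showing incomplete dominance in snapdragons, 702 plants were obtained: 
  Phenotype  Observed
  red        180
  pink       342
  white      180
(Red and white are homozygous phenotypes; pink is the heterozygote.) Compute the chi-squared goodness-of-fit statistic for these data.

With incomplete dominance, a heterozygote × heterozygote cross gives a 1:2:1 phenotypic ratio.
Under the 1:2:1 hypothesis (Σ ratio = 4, N = 702):
  red: 702 × 1/4 = 175.5
  pink: 702 × 2/4 = 351
  white: 702 × 1/4 = 175.5
χ² = Σ (O − E)² / E
  red: (180 − 175.5)² / 175.5 = 0.1154
  pink: (342 − 351)² / 351 = 0.2308
  white: (180 − 175.5)² / 175.5 = 0.1154
χ² = 0.1154 + 0.2308 + 0.1154 = 0.4616 ≈ 0.462

0.462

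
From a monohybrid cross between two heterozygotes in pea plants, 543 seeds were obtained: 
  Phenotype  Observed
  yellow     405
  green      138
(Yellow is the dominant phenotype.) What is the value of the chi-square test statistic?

For a monohybrid cross between heterozygotes with complete dominance, the expected phenotypic ratio is 3:1.
Total ratio parts = 4. Expected numbers out of 543:
  yellow: 543 × 3/4 = 407.25
  green: 543 × 1/4 = 135.75
χ² = Σ (O − E)² / E
  yellow: (405 − 407.25)² / 407.25 = 0.0124
  green: (138 − 135.75)² / 135.75 = 0.0373
χ² = 0.0124 + 0.0373 = 0.0497 ≈ 0.050

0.050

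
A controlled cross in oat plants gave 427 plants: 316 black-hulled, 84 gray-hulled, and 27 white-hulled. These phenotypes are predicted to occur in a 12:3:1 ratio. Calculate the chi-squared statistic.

0.254

The 12:3:1 ratio has 16 parts, so with N = 427 the expected counts are:
  black-hulled: 427 × 12/16 = 320.25
  gray-hulled: 427 × 3/16 = 80.0625
  white-hulled: 427 × 1/16 = 26.6875
χ² = Σ (O − E)² / E
  black-hulled: (316 − 320.25)² / 320.25 = 0.0564
  gray-hulled: (84 − 80.0625)² / 80.0625 = 0.1936
  white-hulled: (27 − 26.6875)² / 26.6875 = 0.0037
χ² = 0.0564 + 0.1936 + 0.0037 = 0.2537 ≈ 0.254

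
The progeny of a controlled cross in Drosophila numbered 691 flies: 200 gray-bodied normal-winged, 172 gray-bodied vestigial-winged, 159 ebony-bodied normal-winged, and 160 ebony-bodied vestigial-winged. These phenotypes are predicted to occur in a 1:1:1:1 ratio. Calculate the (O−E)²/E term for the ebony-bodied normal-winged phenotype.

Under the 1:1:1:1 hypothesis (Σ ratio = 4, N = 691):
  gray-bodied normal-winged: 691 × 1/4 = 172.75
  gray-bodied vestigial-winged: 691 × 1/4 = 172.75
  ebony-bodied normal-winged: 691 × 1/4 = 172.75
  ebony-bodied vestigial-winged: 691 × 1/4 = 172.75
Contribution of ebony-bodied normal-winged: (159 − 172.75)² / 172.75 = 1.0944

1.094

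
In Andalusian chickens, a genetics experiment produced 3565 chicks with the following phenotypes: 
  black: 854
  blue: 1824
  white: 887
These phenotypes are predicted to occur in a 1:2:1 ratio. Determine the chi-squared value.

Expected counts for N = 3565 under a 1:2:1 ratio (total parts = 4):
  black: 3565 × 1/4 = 891.25
  blue: 3565 × 2/4 = 1782.5
  white: 3565 × 1/4 = 891.25
χ² = Σ (O − E)² / E
  black: (854 − 891.25)² / 891.25 = 1.5569
  blue: (1824 − 1782.5)² / 1782.5 = 0.9662
  white: (887 − 891.25)² / 891.25 = 0.0203
χ² = 1.5569 + 0.9662 + 0.0203 = 2.5434 ≈ 2.543

2.543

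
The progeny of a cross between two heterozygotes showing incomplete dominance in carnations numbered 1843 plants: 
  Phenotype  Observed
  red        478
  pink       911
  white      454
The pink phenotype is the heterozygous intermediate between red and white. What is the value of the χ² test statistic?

With incomplete dominance, a heterozygote × heterozygote cross gives a 1:2:1 phenotypic ratio.
Under the 1:2:1 hypothesis (Σ ratio = 4, N = 1843):
  red: 1843 × 1/4 = 460.75
  pink: 1843 × 2/4 = 921.5
  white: 1843 × 1/4 = 460.75
χ² = Σ (O − E)² / E
  red: (478 − 460.75)² / 460.75 = 0.6458
  pink: (911 − 921.5)² / 921.5 = 0.1196
  white: (454 − 460.75)² / 460.75 = 0.0989
χ² = 0.6458 + 0.1196 + 0.0989 = 0.8643 ≈ 0.864

0.864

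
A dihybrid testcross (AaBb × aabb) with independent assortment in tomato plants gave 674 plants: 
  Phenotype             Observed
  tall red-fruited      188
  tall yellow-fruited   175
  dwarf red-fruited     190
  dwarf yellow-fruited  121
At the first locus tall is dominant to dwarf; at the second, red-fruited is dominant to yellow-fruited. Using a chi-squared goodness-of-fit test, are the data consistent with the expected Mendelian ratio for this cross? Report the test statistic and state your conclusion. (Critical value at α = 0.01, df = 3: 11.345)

18.641; not consistent

A dihybrid testcross with independent assortment gives a 1:1:1:1 ratio.
Under the 1:1:1:1 hypothesis (Σ ratio = 4, N = 674):
  tall red-fruited: 674 × 1/4 = 168.5
  tall yellow-fruited: 674 × 1/4 = 168.5
  dwarf red-fruited: 674 × 1/4 = 168.5
  dwarf yellow-fruited: 674 × 1/4 = 168.5
χ² = Σ (O − E)² / E
  tall red-fruited: (188 − 168.5)² / 168.5 = 2.2567
  tall yellow-fruited: (175 − 168.5)² / 168.5 = 0.2507
  dwarf red-fruited: (190 − 168.5)² / 168.5 = 2.7433
  dwarf yellow-fruited: (121 − 168.5)² / 168.5 = 13.3902
χ² = 2.2567 + 0.2507 + 2.7433 + 13.3902 = 18.6409 ≈ 18.641
Degrees of freedom = 4 − 1 = 3; critical value at α = 0.01 is 11.345.
Since 18.641 > 11.345, we reject the null hypothesis — the data do not fit the 1:1:1:1 ratio.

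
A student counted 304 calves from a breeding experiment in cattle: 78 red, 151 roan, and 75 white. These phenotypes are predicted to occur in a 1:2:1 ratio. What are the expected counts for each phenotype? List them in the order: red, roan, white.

Total ratio parts = 4. Expected numbers out of 304:
  red: 304 × 1/4 = 76
  roan: 304 × 2/4 = 152
  white: 304 × 1/4 = 76

76, 152, 76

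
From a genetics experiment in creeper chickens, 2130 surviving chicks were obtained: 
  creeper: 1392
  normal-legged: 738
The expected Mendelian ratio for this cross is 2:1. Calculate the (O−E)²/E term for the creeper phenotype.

Total ratio parts = 3. Expected numbers out of 2130:
  creeper: 2130 × 2/3 = 1420
  normal-legged: 2130 × 1/3 = 710
Contribution of creeper: (1392 − 1420)² / 1420 = 0.5521

0.552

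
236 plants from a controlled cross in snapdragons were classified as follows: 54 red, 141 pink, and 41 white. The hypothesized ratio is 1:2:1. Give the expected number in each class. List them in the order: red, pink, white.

The 1:2:1 ratio has 4 parts, so with N = 236 the expected counts are:
  red: 236 × 1/4 = 59
  pink: 236 × 2/4 = 118
  white: 236 × 1/4 = 59

59, 118, 59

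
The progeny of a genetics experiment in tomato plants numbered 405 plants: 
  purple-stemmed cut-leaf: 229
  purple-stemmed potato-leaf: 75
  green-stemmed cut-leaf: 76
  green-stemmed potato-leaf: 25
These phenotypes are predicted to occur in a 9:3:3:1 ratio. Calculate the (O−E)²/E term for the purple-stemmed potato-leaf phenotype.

Under the 9:3:3:1 hypothesis (Σ ratio = 16, N = 405):
  purple-stemmed cut-leaf: 405 × 9/16 = 227.8125
  purple-stemmed potato-leaf: 405 × 3/16 = 75.9375
  green-stemmed cut-leaf: 405 × 3/16 = 75.9375
  green-stemmed potato-leaf: 405 × 1/16 = 25.3125
Contribution of purple-stemmed potato-leaf: (75 − 75.9375)² / 75.9375 = 0.0116

0.012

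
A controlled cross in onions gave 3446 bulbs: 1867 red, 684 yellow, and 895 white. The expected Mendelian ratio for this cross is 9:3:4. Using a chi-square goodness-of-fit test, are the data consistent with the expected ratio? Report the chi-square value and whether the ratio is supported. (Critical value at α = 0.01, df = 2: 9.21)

Total ratio parts = 16. Expected numbers out of 3446:
  red: 3446 × 9/16 = 1938.375
  yellow: 3446 × 3/16 = 646.125
  white: 3446 × 4/16 = 861.5
χ² = Σ (O − E)² / E
  red: (1867 − 1938.375)² / 1938.375 = 2.6282
  yellow: (684 − 646.125)² / 646.125 = 2.2202
  white: (895 − 861.5)² / 861.5 = 1.3027
χ² = 2.6282 + 2.2202 + 1.3027 = 6.1511 ≈ 6.151
Degrees of freedom = 3 − 1 = 2; critical value at α = 0.01 is 9.21.
Since 6.151 < 9.21, we fail to reject the null hypothesis — the data are consistent with the 9:3:4 ratio.

6.151; consistent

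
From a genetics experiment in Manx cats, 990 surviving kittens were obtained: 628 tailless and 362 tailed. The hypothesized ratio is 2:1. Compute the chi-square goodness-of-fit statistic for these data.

4.655

The 2:1 ratio has 3 parts, so with N = 990 the expected counts are:
  tailless: 990 × 2/3 = 660
  tailed: 990 × 1/3 = 330
χ² = Σ (O − E)² / E
  tailless: (628 − 660)² / 660 = 1.5515
  tailed: (362 − 330)² / 330 = 3.1030
χ² = 1.5515 + 3.1030 = 4.6545 ≈ 4.655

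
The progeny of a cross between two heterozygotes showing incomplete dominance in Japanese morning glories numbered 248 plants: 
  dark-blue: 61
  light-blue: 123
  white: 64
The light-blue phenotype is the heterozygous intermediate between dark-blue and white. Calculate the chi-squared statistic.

0.089

With incomplete dominance, a heterozygote × heterozygote cross gives a 1:2:1 phenotypic ratio.
Expected counts for N = 248 under a 1:2:1 ratio (total parts = 4):
  dark-blue: 248 × 1/4 = 62
  light-blue: 248 × 2/4 = 124
  white: 248 × 1/4 = 62
χ² = Σ (O − E)² / E
  dark-blue: (61 − 62)² / 62 = 0.0161
  light-blue: (123 − 124)² / 124 = 0.0081
  white: (64 − 62)² / 62 = 0.0645
χ² = 0.0161 + 0.0081 + 0.0645 = 0.0887 ≈ 0.089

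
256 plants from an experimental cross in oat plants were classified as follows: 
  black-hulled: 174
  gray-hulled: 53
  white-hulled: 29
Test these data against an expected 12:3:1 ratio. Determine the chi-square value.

12.771

Expected counts for N = 256 under a 12:3:1 ratio (total parts = 16):
  black-hulled: 256 × 12/16 = 192
  gray-hulled: 256 × 3/16 = 48
  white-hulled: 256 × 1/16 = 16
χ² = Σ (O − E)² / E
  black-hulled: (174 − 192)² / 192 = 1.6875
  gray-hulled: (53 − 48)² / 48 = 0.5208
  white-hulled: (29 − 16)² / 16 = 10.5625
χ² = 1.6875 + 0.5208 + 10.5625 = 12.7708 ≈ 12.771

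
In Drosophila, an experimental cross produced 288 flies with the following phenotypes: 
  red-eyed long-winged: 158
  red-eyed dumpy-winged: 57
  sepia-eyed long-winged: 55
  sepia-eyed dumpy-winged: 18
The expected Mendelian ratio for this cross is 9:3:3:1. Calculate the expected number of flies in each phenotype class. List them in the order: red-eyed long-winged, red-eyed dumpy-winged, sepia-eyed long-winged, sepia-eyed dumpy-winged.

Expected counts for N = 288 under a 9:3:3:1 ratio (total parts = 16):
  red-eyed long-winged: 288 × 9/16 = 162
  red-eyed dumpy-winged: 288 × 3/16 = 54
  sepia-eyed long-winged: 288 × 3/16 = 54
  sepia-eyed dumpy-winged: 288 × 1/16 = 18

162, 54, 54, 18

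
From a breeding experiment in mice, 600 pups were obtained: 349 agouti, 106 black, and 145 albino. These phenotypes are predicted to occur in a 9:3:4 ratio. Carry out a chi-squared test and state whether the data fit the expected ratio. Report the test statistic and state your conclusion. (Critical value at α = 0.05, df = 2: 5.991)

Total ratio parts = 16. Expected numbers out of 600:
  agouti: 600 × 9/16 = 337.5
  black: 600 × 3/16 = 112.5
  albino: 600 × 4/16 = 150
χ² = Σ (O − E)² / E
  agouti: (349 − 337.5)² / 337.5 = 0.3919
  black: (106 − 112.5)² / 112.5 = 0.3756
  albino: (145 − 150)² / 150 = 0.1667
χ² = 0.3919 + 0.3756 + 0.1667 = 0.9342 ≈ 0.934
Degrees of freedom = 3 − 1 = 2; critical value at α = 0.05 is 5.991.
Since 0.934 < 5.991, we fail to reject the null hypothesis — the data are consistent with the 9:3:4 ratio.

0.934; consistent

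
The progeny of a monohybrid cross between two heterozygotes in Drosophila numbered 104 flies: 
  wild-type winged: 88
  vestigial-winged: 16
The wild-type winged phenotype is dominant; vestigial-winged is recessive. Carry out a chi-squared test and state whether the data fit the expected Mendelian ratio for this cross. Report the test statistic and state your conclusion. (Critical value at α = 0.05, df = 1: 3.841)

For a monohybrid cross between heterozygotes with complete dominance, the expected phenotypic ratio is 3:1.
Total ratio parts = 4. Expected numbers out of 104:
  wild-type winged: 104 × 3/4 = 78
  vestigial-winged: 104 × 1/4 = 26
χ² = Σ (O − E)² / E
  wild-type winged: (88 − 78)² / 78 = 1.2821
  vestigial-winged: (16 − 26)² / 26 = 3.8462
χ² = 1.2821 + 3.8462 = 5.1283 ≈ 5.128
Degrees of freedom = 2 − 1 = 1; critical value at α = 0.05 is 3.841.
Since 5.128 > 3.841, we reject the null hypothesis — the data do not fit the 3:1 ratio.

5.128; not consistent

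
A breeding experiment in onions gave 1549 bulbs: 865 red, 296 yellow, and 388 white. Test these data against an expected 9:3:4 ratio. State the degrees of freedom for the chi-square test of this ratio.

2

A goodness-of-fit test with 3 phenotype classes has df = 3 − 1 = 2.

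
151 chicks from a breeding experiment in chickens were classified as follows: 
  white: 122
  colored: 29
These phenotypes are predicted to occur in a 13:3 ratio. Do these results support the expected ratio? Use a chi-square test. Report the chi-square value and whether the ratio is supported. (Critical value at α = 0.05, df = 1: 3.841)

Under the 13:3 hypothesis (Σ ratio = 16, N = 151):
  white: 151 × 13/16 = 122.6875
  colored: 151 × 3/16 = 28.3125
χ² = Σ (O − E)² / E
  white: (122 − 122.6875)² / 122.6875 = 0.0039
  colored: (29 − 28.3125)² / 28.3125 = 0.0167
χ² = 0.0039 + 0.0167 = 0.0206 ≈ 0.021
Degrees of freedom = 2 − 1 = 1; critical value at α = 0.05 is 3.841.
Since 0.021 < 3.841, we fail to reject the null hypothesis — the data are consistent with the 13:3 ratio.

0.021; consistent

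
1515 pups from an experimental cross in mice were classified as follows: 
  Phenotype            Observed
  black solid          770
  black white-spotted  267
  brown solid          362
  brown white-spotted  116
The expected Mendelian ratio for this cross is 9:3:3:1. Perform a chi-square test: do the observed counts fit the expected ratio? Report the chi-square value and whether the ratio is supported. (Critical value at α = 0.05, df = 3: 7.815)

Expected counts for N = 1515 under a 9:3:3:1 ratio (total parts = 16):
  black solid: 1515 × 9/16 = 852.1875
  black white-spotted: 1515 × 3/16 = 284.0625
  brown solid: 1515 × 3/16 = 284.0625
  brown white-spotted: 1515 × 1/16 = 94.6875
χ² = Σ (O − E)² / E
  black solid: (770 − 852.1875)² / 852.1875 = 7.9264
  black white-spotted: (267 − 284.0625)² / 284.0625 = 1.0249
  brown solid: (362 − 284.0625)² / 284.0625 = 21.3835
  brown white-spotted: (116 − 94.6875)² / 94.6875 = 4.7971
χ² = 7.9264 + 1.0249 + 21.3835 + 4.7971 = 35.1319 ≈ 35.132
Degrees of freedom = 4 − 1 = 3; critical value at α = 0.05 is 7.815.
Since 35.132 > 7.815, we reject the null hypothesis — the data do not fit the 9:3:3:1 ratio.

35.132; not consistent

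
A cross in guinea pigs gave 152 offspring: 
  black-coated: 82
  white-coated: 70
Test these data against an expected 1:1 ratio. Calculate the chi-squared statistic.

Expected counts for N = 152 under a 1:1 ratio (total parts = 2):
  black-coated: 152 × 1/2 = 76
  white-coated: 152 × 1/2 = 76
χ² = Σ (O − E)² / E
  black-coated: (82 − 76)² / 76 = 0.4737
  white-coated: (70 − 76)² / 76 = 0.4737
χ² = 0.4737 + 0.4737 = 0.9474 ≈ 0.947

0.947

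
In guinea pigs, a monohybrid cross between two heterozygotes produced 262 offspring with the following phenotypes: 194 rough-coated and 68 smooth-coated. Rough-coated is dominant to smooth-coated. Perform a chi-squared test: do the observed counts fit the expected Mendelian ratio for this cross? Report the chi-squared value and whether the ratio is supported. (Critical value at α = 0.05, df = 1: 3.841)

0.127; consistent

For a monohybrid cross between heterozygotes with complete dominance, the expected phenotypic ratio is 3:1.
The 3:1 ratio has 4 parts, so with N = 262 the expected counts are:
  rough-coated: 262 × 3/4 = 196.5
  smooth-coated: 262 × 1/4 = 65.5
χ² = Σ (O − E)² / E
  rough-coated: (194 − 196.5)² / 196.5 = 0.0318
  smooth-coated: (68 − 65.5)² / 65.5 = 0.0954
χ² = 0.0318 + 0.0954 = 0.1272 ≈ 0.127
Degrees of freedom = 2 − 1 = 1; critical value at α = 0.05 is 3.841.
Since 0.127 < 3.841, we fail to reject the null hypothesis — the data are consistent with the 3:1 ratio.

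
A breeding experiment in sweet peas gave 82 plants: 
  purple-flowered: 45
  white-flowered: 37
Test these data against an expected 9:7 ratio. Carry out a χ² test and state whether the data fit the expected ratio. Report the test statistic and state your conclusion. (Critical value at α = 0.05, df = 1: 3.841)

0.063; consistent

Total ratio parts = 16. Expected numbers out of 82:
  purple-flowered: 82 × 9/16 = 46.125
  white-flowered: 82 × 7/16 = 35.875
χ² = Σ (O − E)² / E
  purple-flowered: (45 − 46.125)² / 46.125 = 0.0274
  white-flowered: (37 − 35.875)² / 35.875 = 0.0353
χ² = 0.0274 + 0.0353 = 0.0627 ≈ 0.063
Degrees of freedom = 2 − 1 = 1; critical value at α = 0.05 is 3.841.
Since 0.063 < 3.841, we fail to reject the null hypothesis — the data are consistent with the 9:7 ratio.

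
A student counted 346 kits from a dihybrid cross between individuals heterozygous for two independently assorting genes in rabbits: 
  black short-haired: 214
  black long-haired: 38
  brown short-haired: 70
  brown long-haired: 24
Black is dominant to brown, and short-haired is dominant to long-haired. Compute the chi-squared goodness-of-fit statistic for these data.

A dihybrid F₂ with independent assortment and complete dominance at both loci gives a 9:3:3:1 phenotypic ratio.
The 9:3:3:1 ratio has 16 parts, so with N = 346 the expected counts are:
  black short-haired: 346 × 9/16 = 194.625
  black long-haired: 346 × 3/16 = 64.875
  brown short-haired: 346 × 3/16 = 64.875
  brown long-haired: 346 × 1/16 = 21.625
χ² = Σ (O − E)² / E
  black short-haired: (214 − 194.625)² / 194.625 = 1.9288
  black long-haired: (38 − 64.875)² / 64.875 = 11.1332
  brown short-haired: (70 − 64.875)² / 64.875 = 0.4049
  brown long-haired: (24 − 21.625)² / 21.625 = 0.2608
χ² = 1.9288 + 11.1332 + 0.4049 + 0.2608 = 13.7277 ≈ 13.728

13.728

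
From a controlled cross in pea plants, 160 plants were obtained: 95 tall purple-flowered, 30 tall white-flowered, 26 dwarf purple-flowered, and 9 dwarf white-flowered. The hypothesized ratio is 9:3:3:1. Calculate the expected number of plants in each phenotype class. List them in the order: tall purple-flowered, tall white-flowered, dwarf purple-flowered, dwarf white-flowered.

90, 30, 30, 10

The 9:3:3:1 ratio has 16 parts, so with N = 160 the expected counts are:
  tall purple-flowered: 160 × 9/16 = 90
  tall white-flowered: 160 × 3/16 = 30
  dwarf purple-flowered: 160 × 3/16 = 30
  dwarf white-flowered: 160 × 1/16 = 10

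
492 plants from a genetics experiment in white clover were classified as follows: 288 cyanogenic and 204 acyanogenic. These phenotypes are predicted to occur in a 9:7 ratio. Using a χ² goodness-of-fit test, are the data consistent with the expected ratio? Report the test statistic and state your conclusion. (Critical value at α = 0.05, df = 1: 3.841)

Under the 9:7 hypothesis (Σ ratio = 16, N = 492):
  cyanogenic: 492 × 9/16 = 276.75
  acyanogenic: 492 × 7/16 = 215.25
χ² = Σ (O − E)² / E
  cyanogenic: (288 − 276.75)² / 276.75 = 0.4573
  acyanogenic: (204 − 215.25)² / 215.25 = 0.5880
χ² = 0.4573 + 0.5880 = 1.0453 ≈ 1.045
Degrees of freedom = 2 − 1 = 1; critical value at α = 0.05 is 3.841.
Since 1.045 < 3.841, we fail to reject the null hypothesis — the data are consistent with the 9:7 ratio.

1.045; consistent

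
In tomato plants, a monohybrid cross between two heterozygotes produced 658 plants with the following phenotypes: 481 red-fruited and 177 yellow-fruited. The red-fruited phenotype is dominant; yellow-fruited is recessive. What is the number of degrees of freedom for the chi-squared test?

1

For a monohybrid cross between heterozygotes with complete dominance, the expected phenotypic ratio is 3:1.
A goodness-of-fit test with 2 phenotype classes has df = 2 − 1 = 1.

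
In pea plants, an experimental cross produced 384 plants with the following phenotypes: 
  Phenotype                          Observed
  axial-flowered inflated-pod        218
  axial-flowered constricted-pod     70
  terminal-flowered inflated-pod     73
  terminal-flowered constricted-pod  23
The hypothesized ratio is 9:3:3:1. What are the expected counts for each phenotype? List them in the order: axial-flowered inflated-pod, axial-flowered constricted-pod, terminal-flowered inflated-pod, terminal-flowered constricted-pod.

Total ratio parts = 16. Expected numbers out of 384:
  axial-flowered inflated-pod: 384 × 9/16 = 216
  axial-flowered constricted-pod: 384 × 3/16 = 72
  terminal-flowered inflated-pod: 384 × 3/16 = 72
  terminal-flowered constricted-pod: 384 × 1/16 = 24

216, 72, 72, 24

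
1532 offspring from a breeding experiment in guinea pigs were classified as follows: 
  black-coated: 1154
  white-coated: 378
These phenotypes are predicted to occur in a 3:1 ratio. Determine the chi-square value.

0.087

Under the 3:1 hypothesis (Σ ratio = 4, N = 1532):
  black-coated: 1532 × 3/4 = 1149
  white-coated: 1532 × 1/4 = 383
χ² = Σ (O − E)² / E
  black-coated: (1154 − 1149)² / 1149 = 0.0218
  white-coated: (378 − 383)² / 383 = 0.0653
χ² = 0.0218 + 0.0653 = 0.0871 ≈ 0.087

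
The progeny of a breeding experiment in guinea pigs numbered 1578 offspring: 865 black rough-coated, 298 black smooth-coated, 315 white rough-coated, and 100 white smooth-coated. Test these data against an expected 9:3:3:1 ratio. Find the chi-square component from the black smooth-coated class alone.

0.015

Under the 9:3:3:1 hypothesis (Σ ratio = 16, N = 1578):
  black rough-coated: 1578 × 9/16 = 887.625
  black smooth-coated: 1578 × 3/16 = 295.875
  white rough-coated: 1578 × 3/16 = 295.875
  white smooth-coated: 1578 × 1/16 = 98.625
Contribution of black smooth-coated: (298 − 295.875)² / 295.875 = 0.0153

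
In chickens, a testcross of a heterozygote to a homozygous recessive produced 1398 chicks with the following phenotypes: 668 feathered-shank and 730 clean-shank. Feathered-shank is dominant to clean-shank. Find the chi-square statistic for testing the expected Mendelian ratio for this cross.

A testcross of a heterozygote (Aa × aa) gives a 1:1 phenotypic ratio.
Expected counts for N = 1398 under a 1:1 ratio (total parts = 2):
  feathered-shank: 1398 × 1/2 = 699
  clean-shank: 1398 × 1/2 = 699
χ² = Σ (O − E)² / E
  feathered-shank: (668 − 699)² / 699 = 1.3748
  clean-shank: (730 − 699)² / 699 = 1.3748
χ² = 1.3748 + 1.3748 = 2.7496 ≈ 2.750

2.750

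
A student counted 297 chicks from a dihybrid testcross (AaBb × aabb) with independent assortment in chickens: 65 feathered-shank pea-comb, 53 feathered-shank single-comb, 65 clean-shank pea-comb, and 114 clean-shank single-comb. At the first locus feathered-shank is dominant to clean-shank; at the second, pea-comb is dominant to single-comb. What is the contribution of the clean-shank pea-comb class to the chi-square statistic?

A dihybrid testcross with independent assortment gives a 1:1:1:1 ratio.
The 1:1:1:1 ratio has 4 parts, so with N = 297 the expected counts are:
  feathered-shank pea-comb: 297 × 1/4 = 74.25
  feathered-shank single-comb: 297 × 1/4 = 74.25
  clean-shank pea-comb: 297 × 1/4 = 74.25
  clean-shank single-comb: 297 × 1/4 = 74.25
Contribution of clean-shank pea-comb: (65 − 74.25)² / 74.25 = 1.1524

1.152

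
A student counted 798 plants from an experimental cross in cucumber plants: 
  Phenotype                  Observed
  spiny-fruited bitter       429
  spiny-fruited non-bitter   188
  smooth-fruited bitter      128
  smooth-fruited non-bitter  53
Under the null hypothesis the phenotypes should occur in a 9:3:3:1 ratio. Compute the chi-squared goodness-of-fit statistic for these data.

14.043

Expected counts for N = 798 under a 9:3:3:1 ratio (total parts = 16):
  spiny-fruited bitter: 798 × 9/16 = 448.875
  spiny-fruited non-bitter: 798 × 3/16 = 149.625
  smooth-fruited bitter: 798 × 3/16 = 149.625
  smooth-fruited non-bitter: 798 × 1/16 = 49.875
χ² = Σ (O − E)² / E
  spiny-fruited bitter: (429 − 448.875)² / 448.875 = 0.8800
  spiny-fruited non-bitter: (188 − 149.625)² / 149.625 = 9.8422
  smooth-fruited bitter: (128 − 149.625)² / 149.625 = 3.1254
  smooth-fruited non-bitter: (53 − 49.875)² / 49.875 = 0.1958
χ² = 0.8800 + 9.8422 + 3.1254 + 0.1958 = 14.0434 ≈ 14.043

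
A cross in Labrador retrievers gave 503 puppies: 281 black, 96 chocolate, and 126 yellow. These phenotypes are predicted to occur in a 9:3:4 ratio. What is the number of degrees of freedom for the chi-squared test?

A goodness-of-fit test with 3 phenotype classes has df = 3 − 1 = 2.

2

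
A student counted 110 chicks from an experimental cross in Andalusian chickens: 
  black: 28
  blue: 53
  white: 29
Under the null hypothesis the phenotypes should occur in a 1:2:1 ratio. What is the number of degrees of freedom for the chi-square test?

2

A goodness-of-fit test with 3 phenotype classes has df = 3 − 1 = 2.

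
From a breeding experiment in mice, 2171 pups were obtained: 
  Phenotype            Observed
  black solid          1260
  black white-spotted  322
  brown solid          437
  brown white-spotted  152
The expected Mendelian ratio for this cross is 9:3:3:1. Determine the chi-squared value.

23.172

The 9:3:3:1 ratio has 16 parts, so with N = 2171 the expected counts are:
  black solid: 2171 × 9/16 = 1221.1875
  black white-spotted: 2171 × 3/16 = 407.0625
  brown solid: 2171 × 3/16 = 407.0625
  brown white-spotted: 2171 × 1/16 = 135.6875
χ² = Σ (O − E)² / E
  black solid: (1260 − 1221.1875)² / 1221.1875 = 1.2336
  black white-spotted: (322 − 407.0625)² / 407.0625 = 17.7752
  brown solid: (437 − 407.0625)² / 407.0625 = 2.2018
  brown white-spotted: (152 − 135.6875)² / 135.6875 = 1.9611
χ² = 1.2336 + 17.7752 + 2.2018 + 1.9611 = 23.1717 ≈ 23.172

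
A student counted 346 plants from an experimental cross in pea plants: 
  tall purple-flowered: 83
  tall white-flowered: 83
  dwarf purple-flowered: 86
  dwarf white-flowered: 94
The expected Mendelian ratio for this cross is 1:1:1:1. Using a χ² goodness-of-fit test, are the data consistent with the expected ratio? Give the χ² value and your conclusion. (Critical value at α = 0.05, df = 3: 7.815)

0.936; consistent

The 1:1:1:1 ratio has 4 parts, so with N = 346 the expected counts are:
  tall purple-flowered: 346 × 1/4 = 86.5
  tall white-flowered: 346 × 1/4 = 86.5
  dwarf purple-flowered: 346 × 1/4 = 86.5
  dwarf white-flowered: 346 × 1/4 = 86.5
χ² = Σ (O − E)² / E
  tall purple-flowered: (83 − 86.5)² / 86.5 = 0.1416
  tall white-flowered: (83 − 86.5)² / 86.5 = 0.1416
  dwarf purple-flowered: (86 − 86.5)² / 86.5 = 0.0029
  dwarf white-flowered: (94 − 86.5)² / 86.5 = 0.6503
χ² = 0.1416 + 0.1416 + 0.0029 + 0.6503 = 0.9364 ≈ 0.936
Degrees of freedom = 4 − 1 = 3; critical value at α = 0.05 is 7.815.
Since 0.936 < 7.815, we fail to reject the null hypothesis — the data are consistent with the 1:1:1:1 ratio.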